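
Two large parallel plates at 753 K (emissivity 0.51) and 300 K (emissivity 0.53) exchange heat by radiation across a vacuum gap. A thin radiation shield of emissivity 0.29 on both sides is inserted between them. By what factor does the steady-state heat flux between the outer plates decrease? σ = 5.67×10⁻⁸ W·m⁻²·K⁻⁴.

factor ≈ 3.07

Without shield: q₀ = σΔ(T⁴)/(1/ε₁+1/ε₂−1) with denominator 2.848.
With shield the two gaps are in series; the resistances add: (1/ε₁+1/ε_s−1)+(1/ε_s+1/ε₂−1) = 4.409+4.335 = 8.744.
Heat-flux ratio q₀/q = 8.744/2.848.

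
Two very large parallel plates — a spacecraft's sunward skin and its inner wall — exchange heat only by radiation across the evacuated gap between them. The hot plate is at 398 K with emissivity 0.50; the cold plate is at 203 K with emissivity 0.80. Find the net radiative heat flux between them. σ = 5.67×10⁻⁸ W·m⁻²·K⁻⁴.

For two infinite grey parallel plates, q = σ(T₁⁴ − T₂⁴)/(1/ε₁ + 1/ε₂ − 1).
T₁⁴ − T₂⁴ = 2.509×10¹⁰ − 1.698×10⁹ = 2.339×10¹⁰ K⁴.
1/ε₁ + 1/ε₂ − 1 = 2.000 + 1.250 − 1 = 2.250.
q = 5.67×10⁻⁸ × 2.339×10¹⁰ / 2.250.

q ≈ 590 W/m²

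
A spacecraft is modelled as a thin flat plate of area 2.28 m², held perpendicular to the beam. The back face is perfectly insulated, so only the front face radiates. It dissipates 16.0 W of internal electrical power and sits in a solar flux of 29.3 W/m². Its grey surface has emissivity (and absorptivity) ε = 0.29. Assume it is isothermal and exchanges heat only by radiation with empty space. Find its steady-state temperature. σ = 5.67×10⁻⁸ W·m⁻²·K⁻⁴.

At steady state, absorbed solar power + internal power = radiated power.
Absorbed: α·S·A_cross = 0.29·29.3·2.280 = 19.37 W (cross-section A).
Total input = 19.37 + 16.0 = 35.37 W.
Radiated: εσ·A_surf·T⁴ with A_surf = A = 2.280 m².
T⁴ = 35.37/(0.29·5.67×10⁻⁸·2.280) = 9.435×10⁸ K⁴.

T ≈ 175 K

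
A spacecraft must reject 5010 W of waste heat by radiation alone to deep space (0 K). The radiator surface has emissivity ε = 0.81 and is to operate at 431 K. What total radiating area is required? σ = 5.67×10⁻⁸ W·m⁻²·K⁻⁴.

P = εσA T⁴ ⇒ A = P/(εσT⁴).
T⁴ = 3.451×10¹⁰ K⁴.
A = 5010/(0.81 × 5.67×10⁻⁸ × 3.451×10¹⁰).

A ≈ 3.16 m²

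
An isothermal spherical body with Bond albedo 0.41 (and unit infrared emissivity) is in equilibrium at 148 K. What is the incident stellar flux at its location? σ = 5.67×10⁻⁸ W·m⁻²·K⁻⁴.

S ≈ 184 W/m²

(1−a)S·πr² = σ·4πr²·T⁴ ⇒ S = 4σT⁴/(1−a).
S = 4·5.67×10⁻⁸·4.798×10⁸/0.590.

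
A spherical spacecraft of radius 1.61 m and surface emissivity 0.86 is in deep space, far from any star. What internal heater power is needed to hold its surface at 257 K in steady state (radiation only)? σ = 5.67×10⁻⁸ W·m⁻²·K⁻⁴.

P = εσ·4πr²·T⁴.
4πr² = 32.57 m²; T⁴ = 4.362×10⁹ K⁴.
P = 0.86·5.67×10⁻⁸·32.57·4.362×10⁹.

P ≈ 6930 W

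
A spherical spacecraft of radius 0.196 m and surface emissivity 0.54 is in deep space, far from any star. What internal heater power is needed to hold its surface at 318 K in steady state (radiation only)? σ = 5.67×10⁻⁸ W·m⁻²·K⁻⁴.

P ≈ 151 W

P = εσ·4πr²·T⁴.
4πr² = 0.4827 m²; T⁴ = 1.023×10¹⁰ K⁴.
P = 0.54·5.67×10⁻⁸·0.4827·1.023×10¹⁰.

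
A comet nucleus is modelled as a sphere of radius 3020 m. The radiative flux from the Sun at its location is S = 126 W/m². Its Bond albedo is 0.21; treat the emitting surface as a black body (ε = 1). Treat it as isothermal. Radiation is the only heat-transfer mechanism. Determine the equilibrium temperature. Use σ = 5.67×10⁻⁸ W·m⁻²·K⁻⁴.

T ≈ 145 K

At equilibrium, absorbed power = emitted power.
Absorbing cross-section = πr² = 2.865×10⁷ m²; emitting surface = 4πr² = 1.146×10⁸ m² (ratio 4).
(1−a)S·A_cross = εσ·A_surf·T⁴  ⇒  T⁴ = (1−a)S/(4σ).
T⁴ = 0.790·126/(4·5.67×10⁻⁸) = 4.389×10⁸ K⁴.
T = (4.389×10⁸)^(1/4).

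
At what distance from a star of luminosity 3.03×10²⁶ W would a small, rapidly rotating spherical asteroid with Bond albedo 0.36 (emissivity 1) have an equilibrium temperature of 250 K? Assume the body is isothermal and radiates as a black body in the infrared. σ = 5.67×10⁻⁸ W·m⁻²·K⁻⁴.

d ≈ 1.32×10¹¹ m

For an isothermal black-emitting sphere, (1−a)S·πr² = σ·4πr²·T⁴ ⇒ S = 4σT⁴/(1−a).
S = 4·5.67×10⁻⁸·(250)⁴/0.640 = 1384 W/m².
Flux falls as S = L/(4πd²), so d = √(L/(4πS)) = √(3.03×10²⁶/(4π·1384)).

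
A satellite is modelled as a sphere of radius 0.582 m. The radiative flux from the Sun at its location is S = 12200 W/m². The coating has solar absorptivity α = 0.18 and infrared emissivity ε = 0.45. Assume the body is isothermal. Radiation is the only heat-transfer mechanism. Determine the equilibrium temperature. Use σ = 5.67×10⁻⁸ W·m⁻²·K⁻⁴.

At equilibrium, absorbed power = emitted power.
Absorbing cross-section = πr² = 1.064 m²; emitting surface = 4πr² = 4.257 m² (ratio 4).
αS·A_cross = εσ·A_surf·T⁴  ⇒  T⁴ = αS/(ε·4σ).
T⁴ = 0.180·12200/(0.45·4·5.67×10⁻⁸) = 2.152×10¹⁰ K⁴.
T = (2.152×10¹⁰)^(1/4).

T ≈ 383 K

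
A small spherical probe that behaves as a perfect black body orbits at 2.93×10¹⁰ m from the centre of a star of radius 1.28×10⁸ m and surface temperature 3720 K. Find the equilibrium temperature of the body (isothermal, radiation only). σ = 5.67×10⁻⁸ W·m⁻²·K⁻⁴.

The star's surface emits σT_*⁴; at distance d the flux is S = σT_*⁴(R_*/d)².
S = 5.67×10⁻⁸·(3720)⁴·(1.28×10⁸/2.93×10¹⁰)² = 207.2 W/m².
For an isothermal sphere T⁴ = (1−a)S/(4σ) = 9.137×10⁸ K⁴.

T ≈ 174 K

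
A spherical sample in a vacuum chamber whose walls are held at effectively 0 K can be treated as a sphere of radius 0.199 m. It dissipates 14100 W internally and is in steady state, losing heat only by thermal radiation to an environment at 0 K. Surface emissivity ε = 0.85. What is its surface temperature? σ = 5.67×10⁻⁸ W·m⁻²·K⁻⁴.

T ≈ 876 K

Steady state: internal power = radiated power, P = εσA T⁴.
Radiating area A = 4πr² = 0.4976 m².
T⁴ = P/(εσA) = 14100/(0.85·5.67×10⁻⁸·0.4976) = 5.879×10¹¹ K⁴.
T = (5.879×10¹¹)^(1/4).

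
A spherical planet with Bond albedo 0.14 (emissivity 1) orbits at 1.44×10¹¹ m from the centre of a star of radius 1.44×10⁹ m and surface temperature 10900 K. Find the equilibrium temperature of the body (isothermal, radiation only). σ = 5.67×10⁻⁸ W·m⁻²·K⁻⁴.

T ≈ 742 K

The star's surface emits σT_*⁴; at distance d the flux is S = σT_*⁴(R_*/d)².
S = 5.67×10⁻⁸·(10900)⁴·(1.44×10⁹/1.44×10¹¹)² = 80040 W/m².
For an isothermal sphere T⁴ = (1−a)S/(4σ) = 3.035×10¹¹ K⁴.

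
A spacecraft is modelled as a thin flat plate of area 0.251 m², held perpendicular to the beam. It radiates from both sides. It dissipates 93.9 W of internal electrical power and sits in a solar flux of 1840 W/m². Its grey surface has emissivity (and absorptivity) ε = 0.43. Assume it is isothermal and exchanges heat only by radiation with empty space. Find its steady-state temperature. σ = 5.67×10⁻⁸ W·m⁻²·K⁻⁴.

At steady state, absorbed solar power + internal power = radiated power.
Absorbed: α·S·A_cross = 0.43·1840·0.2510 = 198.6 W (cross-section A).
Total input = 198.6 + 93.9 = 292.5 W.
Radiated: εσ·A_surf·T⁴ with A_surf = 2A = 0.5020 m².
T⁴ = 292.5/(0.43·5.67×10⁻⁸·0.5020) = 2.390×10¹⁰ K⁴.

T ≈ 393 K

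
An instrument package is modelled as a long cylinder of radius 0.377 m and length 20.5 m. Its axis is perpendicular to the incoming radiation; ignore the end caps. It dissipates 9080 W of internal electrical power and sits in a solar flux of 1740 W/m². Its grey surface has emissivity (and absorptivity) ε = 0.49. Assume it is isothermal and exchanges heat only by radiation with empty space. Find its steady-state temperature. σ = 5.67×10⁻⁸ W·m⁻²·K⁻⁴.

At steady state, absorbed solar power + internal power = radiated power.
Absorbed: α·S·A_cross = 0.49·1740·15.46 = 13180 W (cross-section 2rL).
Total input = 13180 + 9080 = 22260 W.
Radiated: εσ·A_surf·T⁴ with A_surf = 2πrL = 48.56 m².
T⁴ = 22260/(0.49·5.67×10⁻⁸·48.56) = 1.650×10¹⁰ K⁴.

T ≈ 358 K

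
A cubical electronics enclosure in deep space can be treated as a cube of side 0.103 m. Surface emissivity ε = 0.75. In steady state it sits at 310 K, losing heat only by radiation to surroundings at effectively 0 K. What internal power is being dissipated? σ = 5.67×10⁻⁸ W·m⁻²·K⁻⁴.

Steady state: P = εσA T⁴.
A = 6L² = 0.06365 m²; T⁴ = (310)⁴ = 9.235×10⁹ K⁴.
P = 0.75 × 5.67×10⁻⁸ × 0.06365 × 9.235×10⁹.

P ≈ 25.0 W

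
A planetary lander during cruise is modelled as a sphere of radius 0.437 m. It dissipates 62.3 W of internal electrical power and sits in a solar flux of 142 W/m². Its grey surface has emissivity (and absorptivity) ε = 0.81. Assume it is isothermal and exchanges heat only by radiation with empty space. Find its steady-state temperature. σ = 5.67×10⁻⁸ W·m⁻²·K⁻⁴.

T ≈ 186 K

At steady state, absorbed solar power + internal power = radiated power.
Absorbed: α·S·A_cross = 0.81·142·0.5999 = 69.01 W (cross-section πr²).
Total input = 69.01 + 62.3 = 131.3 W.
Radiated: εσ·A_surf·T⁴ with A_surf = 4πr² = 2.400 m².
T⁴ = 131.3/(0.81·5.67×10⁻⁸·2.400) = 1.191×10⁹ K⁴.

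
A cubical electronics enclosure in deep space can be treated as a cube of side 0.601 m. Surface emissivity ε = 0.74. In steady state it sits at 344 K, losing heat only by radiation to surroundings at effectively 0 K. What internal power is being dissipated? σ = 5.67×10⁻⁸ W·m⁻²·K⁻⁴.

P ≈ 1270 W

Steady state: P = εσA T⁴.
A = 6L² = 2.167 m²; T⁴ = (344)⁴ = 1.400×10¹⁰ K⁴.
P = 0.74 × 5.67×10⁻⁸ × 2.167 × 1.400×10¹⁰.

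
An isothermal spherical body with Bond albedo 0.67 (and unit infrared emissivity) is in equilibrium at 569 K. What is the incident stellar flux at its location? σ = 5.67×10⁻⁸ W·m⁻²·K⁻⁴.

S ≈ 72000 W/m²

(1−a)S·πr² = σ·4πr²·T⁴ ⇒ S = 4σT⁴/(1−a).
S = 4·5.67×10⁻⁸·1.048×10¹¹/0.330.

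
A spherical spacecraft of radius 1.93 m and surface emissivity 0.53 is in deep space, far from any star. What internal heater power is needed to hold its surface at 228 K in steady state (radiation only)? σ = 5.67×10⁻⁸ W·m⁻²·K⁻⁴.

P ≈ 3800 W

P = εσ·4πr²·T⁴.
4πr² = 46.81 m²; T⁴ = 2.702×10⁹ K⁴.
P = 0.53·5.67×10⁻⁸·46.81·2.702×10⁹.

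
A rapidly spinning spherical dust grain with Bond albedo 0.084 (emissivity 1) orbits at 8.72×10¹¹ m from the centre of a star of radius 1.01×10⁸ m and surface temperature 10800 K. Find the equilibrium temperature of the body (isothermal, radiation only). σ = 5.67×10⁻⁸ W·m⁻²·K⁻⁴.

T ≈ 80.4 K

The star's surface emits σT_*⁴; at distance d the flux is S = σT_*⁴(R_*/d)².
S = 5.67×10⁻⁸·(10800)⁴·(1.01×10⁸/8.72×10¹¹)² = 10.35 W/m².
For an isothermal sphere T⁴ = (1−a)S/(4σ) = 4.180×10⁷ K⁴.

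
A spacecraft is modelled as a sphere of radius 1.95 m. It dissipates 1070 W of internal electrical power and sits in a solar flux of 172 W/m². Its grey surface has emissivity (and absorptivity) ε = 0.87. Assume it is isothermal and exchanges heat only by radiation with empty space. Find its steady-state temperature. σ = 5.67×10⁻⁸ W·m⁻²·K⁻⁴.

T ≈ 187 K

At steady state, absorbed solar power + internal power = radiated power.
Absorbed: α·S·A_cross = 0.87·172·11.95 = 1788 W (cross-section πr²).
Total input = 1788 + 1070 = 2858 W.
Radiated: εσ·A_surf·T⁴ with A_surf = 4πr² = 47.78 m².
T⁴ = 2858/(0.87·5.67×10⁻⁸·47.78) = 1.212×10⁹ K⁴.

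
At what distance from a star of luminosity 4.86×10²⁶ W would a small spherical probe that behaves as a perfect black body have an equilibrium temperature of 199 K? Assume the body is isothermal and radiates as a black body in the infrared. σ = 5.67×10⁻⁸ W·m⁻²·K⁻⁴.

For an isothermal black-emitting sphere, (1−a)S·πr² = σ·4πr²·T⁴ ⇒ S = 4σT⁴/(1−a).
S = 4·5.67×10⁻⁸·(199)⁴/1.00 = 355.7 W/m².
Flux falls as S = L/(4πd²), so d = √(L/(4πS)) = √(4.86×10²⁶/(4π·355.7)).

d ≈ 3.30×10¹¹ m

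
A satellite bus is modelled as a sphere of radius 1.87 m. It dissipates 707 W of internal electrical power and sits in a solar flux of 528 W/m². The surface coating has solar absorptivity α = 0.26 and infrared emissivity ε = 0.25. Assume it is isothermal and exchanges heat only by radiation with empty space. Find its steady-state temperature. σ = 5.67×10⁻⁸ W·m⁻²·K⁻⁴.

At steady state, absorbed solar power + internal power = radiated power.
Absorbed: α·S·A_cross = 0.26·528·10.99 = 1508 W (cross-section πr²).
Total input = 1508 + 707 = 2215 W.
Radiated: εσ·A_surf·T⁴ with A_surf = 4πr² = 43.94 m².
T⁴ = 2215/(0.25·5.67×10⁻⁸·43.94) = 3.556×10⁹ K⁴.

T ≈ 244 K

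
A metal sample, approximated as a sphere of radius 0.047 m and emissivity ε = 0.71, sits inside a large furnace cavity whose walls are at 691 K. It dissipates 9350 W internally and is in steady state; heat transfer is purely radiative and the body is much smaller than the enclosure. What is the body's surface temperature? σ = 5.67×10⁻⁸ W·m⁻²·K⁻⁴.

For a small grey body in a large enclosure, net radiated power = εσA(T⁴ − T_w⁴).
Steady state: P = εσA(T⁴ − T_w⁴) with A = 4πr² = 0.02776 m².
T⁴ = P/(εσA) + T_w⁴ = 9350/(0.71·5.67×10⁻⁸·0.02776) + (691)⁴
    = 8.367×10¹² + 2.280×10¹¹ = 8.595×10¹² K⁴.

T ≈ 1710 K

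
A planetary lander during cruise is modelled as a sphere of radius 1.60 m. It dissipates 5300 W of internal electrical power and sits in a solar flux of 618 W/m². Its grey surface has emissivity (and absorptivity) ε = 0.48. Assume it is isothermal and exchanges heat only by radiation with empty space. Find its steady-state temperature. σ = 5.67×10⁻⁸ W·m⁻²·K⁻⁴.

T ≈ 306 K

At steady state, absorbed solar power + internal power = radiated power.
Absorbed: α·S·A_cross = 0.48·618·8.042 = 2386 W (cross-section πr²).
Total input = 2386 + 5300 = 7686 W.
Radiated: εσ·A_surf·T⁴ with A_surf = 4πr² = 32.17 m².
T⁴ = 7686/(0.48·5.67×10⁻⁸·32.17) = 8.778×10⁹ K⁴.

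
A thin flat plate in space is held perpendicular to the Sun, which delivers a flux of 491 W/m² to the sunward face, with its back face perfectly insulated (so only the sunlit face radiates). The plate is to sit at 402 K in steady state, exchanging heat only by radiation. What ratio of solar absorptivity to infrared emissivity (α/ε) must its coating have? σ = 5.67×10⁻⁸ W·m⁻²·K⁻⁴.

α/ε ≈ 3.02

Balance: αS·A = εσ·1A·T⁴ ⇒ α/ε = σT⁴/S.
α/ε = 5.67×10⁻⁸·(402)⁴/491 = 5.67×10⁻⁸·2.612×10¹⁰/491.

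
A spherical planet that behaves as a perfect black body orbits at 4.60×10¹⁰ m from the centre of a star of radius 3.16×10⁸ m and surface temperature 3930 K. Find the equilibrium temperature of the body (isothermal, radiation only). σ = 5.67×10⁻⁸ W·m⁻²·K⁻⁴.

T ≈ 230 K

The star's surface emits σT_*⁴; at distance d the flux is S = σT_*⁴(R_*/d)².
S = 5.67×10⁻⁸·(3930)⁴·(3.16×10⁸/4.60×10¹⁰)² = 638.3 W/m².
For an isothermal sphere T⁴ = (1−a)S/(4σ) = 2.814×10⁹ K⁴.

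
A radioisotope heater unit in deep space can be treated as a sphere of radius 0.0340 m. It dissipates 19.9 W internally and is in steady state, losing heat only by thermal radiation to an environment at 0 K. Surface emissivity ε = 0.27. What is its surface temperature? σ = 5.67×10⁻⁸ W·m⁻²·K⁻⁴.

Steady state: internal power = radiated power, P = εσA T⁴.
Radiating area A = 4πr² = 0.01453 m².
T⁴ = P/(εσA) = 19.9/(0.27·5.67×10⁻⁸·0.01453) = 8.948×10¹⁰ K⁴.
T = (8.948×10¹⁰)^(1/4).

T ≈ 547 K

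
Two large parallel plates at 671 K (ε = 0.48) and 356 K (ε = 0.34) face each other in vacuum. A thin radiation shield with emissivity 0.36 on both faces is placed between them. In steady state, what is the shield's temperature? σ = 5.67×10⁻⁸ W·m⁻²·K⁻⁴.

In steady state the net flux on the hot side equals that on the cold side.
σ(T₁⁴−T_s⁴)/D₁ = σ(T_s⁴−T₂⁴)/D₂, with D₁ = 1/ε₁+1/ε_s−1 = 3.861, D₂ = 1/ε_s+1/ε₂−1 = 4.719.
Solve for T_s⁴: T_s⁴ = (D₂·T₁⁴ + D₁·T₂⁴)/(D₁+D₂) = 1.187×10¹¹ K⁴.

T_s ≈ 587 K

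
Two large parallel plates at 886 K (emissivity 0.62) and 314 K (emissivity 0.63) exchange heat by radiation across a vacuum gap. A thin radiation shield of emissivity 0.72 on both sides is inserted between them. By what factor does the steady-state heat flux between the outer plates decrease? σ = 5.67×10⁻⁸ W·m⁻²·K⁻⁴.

Without shield: q₀ = σΔ(T⁴)/(1/ε₁+1/ε₂−1) with denominator 2.200.
With shield the two gaps are in series; the resistances add: (1/ε₁+1/ε_s−1)+(1/ε_s+1/ε₂−1) = 2.002+1.976 = 3.978.
Heat-flux ratio q₀/q = 3.978/2.200.

factor ≈ 1.81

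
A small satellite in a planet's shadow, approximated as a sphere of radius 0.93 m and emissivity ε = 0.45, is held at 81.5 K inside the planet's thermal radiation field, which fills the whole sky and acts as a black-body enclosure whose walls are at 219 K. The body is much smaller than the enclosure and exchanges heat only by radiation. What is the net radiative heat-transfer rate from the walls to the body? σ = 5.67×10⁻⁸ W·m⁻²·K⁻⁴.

For a small grey body in a large enclosure: P_net = εσA(T_body⁴ − T_wall⁴).
A = 4πr² = 10.87 m²; T_body⁴ − T_wall⁴ = 4.412×10⁷ − 2.300×10⁹ = -2.256×10⁹ K⁴.
|P_net| = 0.45·5.67×10⁻⁸·10.87·2.256×10⁹.

P_net ≈ 626 W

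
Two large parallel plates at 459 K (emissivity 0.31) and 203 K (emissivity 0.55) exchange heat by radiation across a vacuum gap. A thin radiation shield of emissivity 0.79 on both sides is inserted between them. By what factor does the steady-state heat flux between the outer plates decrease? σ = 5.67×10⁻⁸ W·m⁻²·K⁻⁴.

factor ≈ 1.38

Without shield: q₀ = σΔ(T⁴)/(1/ε₁+1/ε₂−1) with denominator 4.044.
With shield the two gaps are in series; the resistances add: (1/ε₁+1/ε_s−1)+(1/ε_s+1/ε₂−1) = 3.492+2.084 = 5.576.
Heat-flux ratio q₀/q = 5.576/4.044.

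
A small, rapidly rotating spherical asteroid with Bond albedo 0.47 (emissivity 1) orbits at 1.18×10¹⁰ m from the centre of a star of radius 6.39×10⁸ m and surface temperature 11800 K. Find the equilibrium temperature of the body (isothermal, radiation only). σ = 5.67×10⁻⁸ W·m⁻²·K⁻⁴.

The star's surface emits σT_*⁴; at distance d the flux is S = σT_*⁴(R_*/d)².
S = 5.67×10⁻⁸·(11800)⁴·(6.39×10⁸/1.18×10¹⁰)² = 3.224×10⁶ W/m².
For an isothermal sphere T⁴ = (1−a)S/(4σ) = 7.533×10¹² K⁴.

T ≈ 1660 K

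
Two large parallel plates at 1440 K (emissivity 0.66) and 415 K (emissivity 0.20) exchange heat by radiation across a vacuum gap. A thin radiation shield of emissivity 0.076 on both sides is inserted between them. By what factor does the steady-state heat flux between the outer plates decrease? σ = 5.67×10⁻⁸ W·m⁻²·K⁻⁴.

Without shield: q₀ = σΔ(T⁴)/(1/ε₁+1/ε₂−1) with denominator 5.515.
With shield the two gaps are in series; the resistances add: (1/ε₁+1/ε_s−1)+(1/ε_s+1/ε₂−1) = 13.67+17.16 = 30.83.
Heat-flux ratio q₀/q = 30.83/5.515.

factor ≈ 5.59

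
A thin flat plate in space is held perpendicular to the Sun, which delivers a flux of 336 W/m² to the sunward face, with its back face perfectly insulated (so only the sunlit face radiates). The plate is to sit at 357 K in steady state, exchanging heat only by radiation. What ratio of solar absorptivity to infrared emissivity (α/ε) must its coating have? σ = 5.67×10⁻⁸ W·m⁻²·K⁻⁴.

Balance: αS·A = εσ·1A·T⁴ ⇒ α/ε = σT⁴/S.
α/ε = 5.67×10⁻⁸·(357)⁴/336 = 5.67×10⁻⁸·1.624×10¹⁰/336.

α/ε ≈ 2.74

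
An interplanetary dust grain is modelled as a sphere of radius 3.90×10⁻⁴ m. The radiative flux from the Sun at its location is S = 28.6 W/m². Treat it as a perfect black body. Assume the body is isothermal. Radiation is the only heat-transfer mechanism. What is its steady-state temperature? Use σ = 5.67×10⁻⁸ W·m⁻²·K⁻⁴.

T ≈ 106 K

At equilibrium, absorbed power = emitted power.
Absorbing cross-section = πr² = 4.778×10⁻⁷ m²; emitting surface = 4πr² = 1.911×10⁻⁶ m² (ratio 4).
S·A_cross = εσ·A_surf·T⁴  ⇒  T⁴ = S/(4σ).
T⁴ = 1.00·28.6/(4·5.67×10⁻⁸) = 1.261×10⁸ K⁴.
T = (1.261×10⁸)^(1/4).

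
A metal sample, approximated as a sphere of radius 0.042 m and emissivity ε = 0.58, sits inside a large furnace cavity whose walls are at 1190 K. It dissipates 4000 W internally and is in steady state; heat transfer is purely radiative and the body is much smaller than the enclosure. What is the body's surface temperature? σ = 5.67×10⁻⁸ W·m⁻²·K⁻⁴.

For a small grey body in a large enclosure, net radiated power = εσA(T⁴ − T_w⁴).
Steady state: P = εσA(T⁴ − T_w⁴) with A = 4πr² = 0.02217 m².
T⁴ = P/(εσA) + T_w⁴ = 4000/(0.58·5.67×10⁻⁸·0.02217) + (1190)⁴
    = 5.487×10¹² + 2.005×10¹² = 7.492×10¹² K⁴.

T ≈ 1650 K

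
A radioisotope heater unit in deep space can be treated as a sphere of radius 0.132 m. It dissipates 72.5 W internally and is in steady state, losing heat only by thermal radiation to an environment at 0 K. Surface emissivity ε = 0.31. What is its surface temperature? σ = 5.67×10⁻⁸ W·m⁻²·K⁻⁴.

T ≈ 370 K

Steady state: internal power = radiated power, P = εσA T⁴.
Radiating area A = 4πr² = 0.2190 m².
T⁴ = P/(εσA) = 72.5/(0.31·5.67×10⁻⁸·0.2190) = 1.884×10¹⁰ K⁴.
T = (1.884×10¹⁰)^(1/4).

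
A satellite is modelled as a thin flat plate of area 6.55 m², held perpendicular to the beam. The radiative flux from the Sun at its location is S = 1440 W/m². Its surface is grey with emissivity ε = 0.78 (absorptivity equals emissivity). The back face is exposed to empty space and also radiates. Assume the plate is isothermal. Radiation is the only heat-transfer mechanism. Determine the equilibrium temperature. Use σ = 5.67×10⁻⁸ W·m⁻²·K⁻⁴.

T ≈ 336 K

At equilibrium, absorbed power = emitted power.
Absorbing cross-section = A = 6.550 m²; emitting surface = 2A = 13.10 m² (ratio 2).
εS·A_cross = εσ·A_surf·T⁴  ⇒  T⁴ = S/(2σ)   (ε cancels).
T⁴ = 1440/(2·5.67×10⁻⁸) = 1.270×10¹⁰ K⁴.
T = (1.270×10¹⁰)^(1/4).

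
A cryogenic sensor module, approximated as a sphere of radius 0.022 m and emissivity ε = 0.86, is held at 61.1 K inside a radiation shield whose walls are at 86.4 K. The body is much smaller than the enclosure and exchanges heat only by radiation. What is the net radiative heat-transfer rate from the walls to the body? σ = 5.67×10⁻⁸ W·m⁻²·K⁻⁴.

P_net ≈ 0.0124 W

For a small grey body in a large enclosure: P_net = εσA(T_body⁴ − T_wall⁴).
A = 4πr² = 0.006082 m²; T_body⁴ − T_wall⁴ = 1.394×10⁷ − 5.573×10⁷ = -4.179×10⁷ K⁴.
|P_net| = 0.86·5.67×10⁻⁸·0.006082·4.179×10⁷.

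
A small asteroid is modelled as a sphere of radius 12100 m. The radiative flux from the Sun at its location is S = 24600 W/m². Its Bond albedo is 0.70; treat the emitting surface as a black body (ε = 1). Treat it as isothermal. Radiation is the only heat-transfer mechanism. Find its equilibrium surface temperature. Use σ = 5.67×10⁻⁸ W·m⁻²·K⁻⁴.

At equilibrium, absorbed power = emitted power.
Absorbing cross-section = πr² = 4.600×10⁸ m²; emitting surface = 4πr² = 1.840×10⁹ m² (ratio 4).
(1−a)S·A_cross = εσ·A_surf·T⁴  ⇒  T⁴ = (1−a)S/(4σ).
T⁴ = 0.300·24600/(4·5.67×10⁻⁸) = 3.254×10¹⁰ K⁴.
T = (3.254×10¹⁰)^(1/4).

T ≈ 425 K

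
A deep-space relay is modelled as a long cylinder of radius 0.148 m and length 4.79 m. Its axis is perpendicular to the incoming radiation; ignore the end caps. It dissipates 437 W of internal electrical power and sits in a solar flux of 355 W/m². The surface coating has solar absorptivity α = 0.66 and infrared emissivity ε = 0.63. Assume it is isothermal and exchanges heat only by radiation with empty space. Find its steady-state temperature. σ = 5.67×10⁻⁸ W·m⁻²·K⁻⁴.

T ≈ 264 K

At steady state, absorbed solar power + internal power = radiated power.
Absorbed: α·S·A_cross = 0.66·355·1.418 = 332.2 W (cross-section 2rL).
Total input = 332.2 + 437 = 769.2 W.
Radiated: εσ·A_surf·T⁴ with A_surf = 2πrL = 4.454 m².
T⁴ = 769.2/(0.63·5.67×10⁻⁸·4.454) = 4.834×10⁹ K⁴.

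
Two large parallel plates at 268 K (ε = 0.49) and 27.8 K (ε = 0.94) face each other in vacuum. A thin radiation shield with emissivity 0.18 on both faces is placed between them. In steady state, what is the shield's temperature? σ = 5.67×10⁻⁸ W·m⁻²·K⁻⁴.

In steady state the net flux on the hot side equals that on the cold side.
σ(T₁⁴−T_s⁴)/D₁ = σ(T_s⁴−T₂⁴)/D₂, with D₁ = 1/ε₁+1/ε_s−1 = 6.596, D₂ = 1/ε_s+1/ε₂−1 = 5.619.
Solve for T_s⁴: T_s⁴ = (D₂·T₁⁴ + D₁·T₂⁴)/(D₁+D₂) = 2.373×10⁹ K⁴.

T_s ≈ 221 K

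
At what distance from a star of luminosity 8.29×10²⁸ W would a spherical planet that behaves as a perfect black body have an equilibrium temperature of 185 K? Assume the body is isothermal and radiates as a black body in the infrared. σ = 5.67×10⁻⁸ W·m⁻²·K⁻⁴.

d ≈ 4.98×10¹² m

For an isothermal black-emitting sphere, (1−a)S·πr² = σ·4πr²·T⁴ ⇒ S = 4σT⁴/(1−a).
S = 4·5.67×10⁻⁸·(185)⁴/1.00 = 265.7 W/m².
Flux falls as S = L/(4πd²), so d = √(L/(4πS)) = √(8.29×10²⁸/(4π·265.7)).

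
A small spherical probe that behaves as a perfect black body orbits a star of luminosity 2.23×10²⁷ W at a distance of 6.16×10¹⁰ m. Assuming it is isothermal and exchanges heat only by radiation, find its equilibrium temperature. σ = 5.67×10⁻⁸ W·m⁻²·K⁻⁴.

First find the stellar flux at distance d: S = L/(4πd²) = 2.23×10²⁷/(4π·(6.16×10¹⁰)²) = 46770 W/m².
For an isothermal sphere, absorbed (1−a)S·πr² = emitted σ·4πr²·T⁴, so T⁴ = (1−a)S/(4σ).
T⁴ = 1.00·46770/(4·5.67×10⁻⁸) = 2.062×10¹¹ K⁴.

T ≈ 674 K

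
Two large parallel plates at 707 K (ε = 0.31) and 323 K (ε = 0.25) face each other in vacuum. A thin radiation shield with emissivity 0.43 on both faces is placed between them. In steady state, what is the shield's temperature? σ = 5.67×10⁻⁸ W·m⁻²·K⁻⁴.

T_s ≈ 611 K

In steady state the net flux on the hot side equals that on the cold side.
σ(T₁⁴−T_s⁴)/D₁ = σ(T_s⁴−T₂⁴)/D₂, with D₁ = 1/ε₁+1/ε_s−1 = 4.551, D₂ = 1/ε_s+1/ε₂−1 = 5.326.
Solve for T_s⁴: T_s⁴ = (D₂·T₁⁴ + D₁·T₂⁴)/(D₁+D₂) = 1.397×10¹¹ K⁴.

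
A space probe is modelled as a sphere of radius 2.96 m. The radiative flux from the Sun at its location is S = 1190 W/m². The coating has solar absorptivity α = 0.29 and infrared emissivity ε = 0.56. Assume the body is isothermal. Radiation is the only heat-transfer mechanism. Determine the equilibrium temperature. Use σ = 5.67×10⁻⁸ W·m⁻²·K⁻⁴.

At equilibrium, absorbed power = emitted power.
Absorbing cross-section = πr² = 27.53 m²; emitting surface = 4πr² = 110.1 m² (ratio 4).
αS·A_cross = εσ·A_surf·T⁴  ⇒  T⁴ = αS/(ε·4σ).
T⁴ = 0.290·1190/(0.56·4·5.67×10⁻⁸) = 2.717×10⁹ K⁴.
T = (2.717×10⁹)^(1/4).

T ≈ 228 K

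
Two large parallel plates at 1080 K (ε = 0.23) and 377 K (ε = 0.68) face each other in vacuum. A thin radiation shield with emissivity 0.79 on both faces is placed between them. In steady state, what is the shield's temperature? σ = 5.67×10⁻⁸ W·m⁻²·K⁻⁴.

T_s ≈ 789 K

In steady state the net flux on the hot side equals that on the cold side.
σ(T₁⁴−T_s⁴)/D₁ = σ(T_s⁴−T₂⁴)/D₂, with D₁ = 1/ε₁+1/ε_s−1 = 4.614, D₂ = 1/ε_s+1/ε₂−1 = 1.736.
Solve for T_s⁴: T_s⁴ = (D₂·T₁⁴ + D₁·T₂⁴)/(D₁+D₂) = 3.867×10¹¹ K⁴.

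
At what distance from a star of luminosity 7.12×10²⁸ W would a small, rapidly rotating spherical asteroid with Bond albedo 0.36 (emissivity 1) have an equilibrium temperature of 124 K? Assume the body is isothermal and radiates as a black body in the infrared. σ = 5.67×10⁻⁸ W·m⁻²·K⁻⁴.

For an isothermal black-emitting sphere, (1−a)S·πr² = σ·4πr²·T⁴ ⇒ S = 4σT⁴/(1−a).
S = 4·5.67×10⁻⁸·(124)⁴/0.640 = 83.78 W/m².
Flux falls as S = L/(4πd²), so d = √(L/(4πS)) = √(7.12×10²⁸/(4π·83.78)).

d ≈ 8.22×10¹² m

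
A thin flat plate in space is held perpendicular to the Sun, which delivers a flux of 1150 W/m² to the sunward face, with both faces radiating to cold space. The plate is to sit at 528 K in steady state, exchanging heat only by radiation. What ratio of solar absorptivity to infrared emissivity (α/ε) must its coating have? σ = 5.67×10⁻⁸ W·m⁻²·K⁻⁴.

Balance: αS·A = εσ·2A·T⁴ ⇒ α/ε = 2σT⁴/S.
α/ε = 2·5.67×10⁻⁸·(528)⁴/1150 = 2·5.67×10⁻⁸·7.772×10¹⁰/1150.

α/ε ≈ 7.66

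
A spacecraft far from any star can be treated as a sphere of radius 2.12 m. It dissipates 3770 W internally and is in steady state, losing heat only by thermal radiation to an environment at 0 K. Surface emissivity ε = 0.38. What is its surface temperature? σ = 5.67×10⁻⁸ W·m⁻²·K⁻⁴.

Steady state: internal power = radiated power, P = εσA T⁴.
Radiating area A = 4πr² = 56.48 m².
T⁴ = P/(εσA) = 3770/(0.38·5.67×10⁻⁸·56.48) = 3.098×10⁹ K⁴.
T = (3.098×10⁹)^(1/4).

T ≈ 236 K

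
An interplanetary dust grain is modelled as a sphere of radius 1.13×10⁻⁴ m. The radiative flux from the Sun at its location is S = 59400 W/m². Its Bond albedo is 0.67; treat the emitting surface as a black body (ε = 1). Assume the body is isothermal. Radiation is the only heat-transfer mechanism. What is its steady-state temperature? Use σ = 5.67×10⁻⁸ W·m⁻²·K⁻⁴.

At equilibrium, absorbed power = emitted power.
Absorbing cross-section = πr² = 4.011×10⁻⁸ m²; emitting surface = 4πr² = 1.605×10⁻⁷ m² (ratio 4).
(1−a)S·A_cross = εσ·A_surf·T⁴  ⇒  T⁴ = (1−a)S/(4σ).
T⁴ = 0.330·59400/(4·5.67×10⁻⁸) = 8.643×10¹⁰ K⁴.
T = (8.643×10¹⁰)^(1/4).

T ≈ 542 K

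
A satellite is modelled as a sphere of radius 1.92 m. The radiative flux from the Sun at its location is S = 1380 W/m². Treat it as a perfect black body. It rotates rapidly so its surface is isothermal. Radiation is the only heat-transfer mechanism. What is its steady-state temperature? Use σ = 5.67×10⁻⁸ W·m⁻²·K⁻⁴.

At equilibrium, absorbed power = emitted power.
Absorbing cross-section = πr² = 11.58 m²; emitting surface = 4πr² = 46.32 m² (ratio 4).
S·A_cross = εσ·A_surf·T⁴  ⇒  T⁴ = S/(4σ).
T⁴ = 1.00·1380/(4·5.67×10⁻⁸) = 6.085×10⁹ K⁴.
T = (6.085×10⁹)^(1/4).

T ≈ 279 K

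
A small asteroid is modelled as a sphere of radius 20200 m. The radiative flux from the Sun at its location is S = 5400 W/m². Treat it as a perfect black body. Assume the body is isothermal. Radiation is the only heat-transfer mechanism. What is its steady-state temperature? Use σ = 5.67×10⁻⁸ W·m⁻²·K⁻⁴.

At equilibrium, absorbed power = emitted power.
Absorbing cross-section = πr² = 1.282×10⁹ m²; emitting surface = 4πr² = 5.128×10⁹ m² (ratio 4).
S·A_cross = εσ·A_surf·T⁴  ⇒  T⁴ = S/(4σ).
T⁴ = 1.00·5400/(4·5.67×10⁻⁸) = 2.381×10¹⁰ K⁴.
T = (2.381×10¹⁰)^(1/4).

T ≈ 393 K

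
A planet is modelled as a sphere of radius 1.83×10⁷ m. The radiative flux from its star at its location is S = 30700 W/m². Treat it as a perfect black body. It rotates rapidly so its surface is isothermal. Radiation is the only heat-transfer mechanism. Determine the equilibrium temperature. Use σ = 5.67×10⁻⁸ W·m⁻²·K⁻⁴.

T ≈ 607 K

At equilibrium, absorbed power = emitted power.
Absorbing cross-section = πr² = 1.052×10¹⁵ m²; emitting surface = 4πr² = 4.208×10¹⁵ m² (ratio 4).
S·A_cross = εσ·A_surf·T⁴  ⇒  T⁴ = S/(4σ).
T⁴ = 1.00·30700/(4·5.67×10⁻⁸) = 1.354×10¹¹ K⁴.
T = (1.354×10¹¹)^(1/4).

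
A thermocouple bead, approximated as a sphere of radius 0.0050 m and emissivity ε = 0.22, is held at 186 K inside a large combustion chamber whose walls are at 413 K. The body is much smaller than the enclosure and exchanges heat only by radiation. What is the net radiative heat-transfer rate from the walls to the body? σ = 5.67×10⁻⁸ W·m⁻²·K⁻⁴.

P_net ≈ 0.109 W

For a small grey body in a large enclosure: P_net = εσA(T_body⁴ − T_wall⁴).
A = 4πr² = 3.142×10⁻⁴ m²; T_body⁴ − T_wall⁴ = 1.197×10⁹ − 2.909×10¹⁰ = -2.790×10¹⁰ K⁴.
|P_net| = 0.22·5.67×10⁻⁸·3.142×10⁻⁴·2.790×10¹⁰.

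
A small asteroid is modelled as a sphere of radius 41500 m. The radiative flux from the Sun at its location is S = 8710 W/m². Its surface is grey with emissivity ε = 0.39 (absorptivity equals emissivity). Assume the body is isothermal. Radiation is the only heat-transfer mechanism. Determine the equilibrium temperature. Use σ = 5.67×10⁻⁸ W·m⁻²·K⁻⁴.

T ≈ 443 K

At equilibrium, absorbed power = emitted power.
Absorbing cross-section = πr² = 5.411×10⁹ m²; emitting surface = 4πr² = 2.164×10¹⁰ m² (ratio 4).
εS·A_cross = εσ·A_surf·T⁴  ⇒  T⁴ = S/(4σ)   (ε cancels).
T⁴ = 8710/(4·5.67×10⁻⁸) = 3.840×10¹⁰ K⁴.
T = (3.840×10¹⁰)^(1/4).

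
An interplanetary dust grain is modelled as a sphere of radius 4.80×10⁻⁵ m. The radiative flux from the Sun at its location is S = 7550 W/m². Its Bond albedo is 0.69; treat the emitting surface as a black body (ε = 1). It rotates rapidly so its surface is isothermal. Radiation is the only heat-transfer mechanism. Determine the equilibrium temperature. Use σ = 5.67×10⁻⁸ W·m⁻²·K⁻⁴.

At equilibrium, absorbed power = emitted power.
Absorbing cross-section = πr² = 7.238×10⁻⁹ m²; emitting surface = 4πr² = 2.895×10⁻⁸ m² (ratio 4).
(1−a)S·A_cross = εσ·A_surf·T⁴  ⇒  T⁴ = (1−a)S/(4σ).
T⁴ = 0.310·7550/(4·5.67×10⁻⁸) = 1.032×10¹⁰ K⁴.
T = (1.032×10¹⁰)^(1/4).

T ≈ 319 K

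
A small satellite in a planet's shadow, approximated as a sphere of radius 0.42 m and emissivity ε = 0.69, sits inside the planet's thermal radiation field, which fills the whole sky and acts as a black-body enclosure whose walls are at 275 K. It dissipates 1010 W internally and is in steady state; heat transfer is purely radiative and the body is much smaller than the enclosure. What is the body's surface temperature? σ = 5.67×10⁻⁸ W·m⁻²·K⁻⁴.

For a small grey body in a large enclosure, net radiated power = εσA(T⁴ − T_w⁴).
Steady state: P = εσA(T⁴ − T_w⁴) with A = 4πr² = 2.217 m².
T⁴ = P/(εσA) + T_w⁴ = 1010/(0.69·5.67×10⁻⁸·2.217) + (275)⁴
    = 1.165×10¹⁰ + 5.719×10⁹ = 1.737×10¹⁰ K⁴.

T ≈ 363 K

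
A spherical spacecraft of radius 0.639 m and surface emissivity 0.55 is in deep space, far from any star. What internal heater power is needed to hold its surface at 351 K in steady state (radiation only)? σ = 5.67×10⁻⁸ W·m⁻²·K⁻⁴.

P ≈ 2430 W

P = εσ·4πr²·T⁴.
4πr² = 5.131 m²; T⁴ = 1.518×10¹⁰ K⁴.
P = 0.55·5.67×10⁻⁸·5.131·1.518×10¹⁰.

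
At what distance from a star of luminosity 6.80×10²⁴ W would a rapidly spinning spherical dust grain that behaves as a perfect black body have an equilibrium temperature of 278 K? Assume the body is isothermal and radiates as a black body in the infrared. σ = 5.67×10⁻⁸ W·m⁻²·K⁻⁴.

d ≈ 2.00×10¹⁰ m

For an isothermal black-emitting sphere, (1−a)S·πr² = σ·4πr²·T⁴ ⇒ S = 4σT⁴/(1−a).
S = 4·5.67×10⁻⁸·(278)⁴/1.00 = 1355 W/m².
Flux falls as S = L/(4πd²), so d = √(L/(4πS)) = √(6.80×10²⁴/(4π·1355)).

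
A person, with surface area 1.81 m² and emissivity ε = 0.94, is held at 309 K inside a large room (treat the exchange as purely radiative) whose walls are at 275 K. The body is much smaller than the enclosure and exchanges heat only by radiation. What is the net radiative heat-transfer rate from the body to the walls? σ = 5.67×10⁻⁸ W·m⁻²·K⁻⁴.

P_net ≈ 328 W

For a small grey body in a large enclosure: P_net = εσA(T_body⁴ − T_wall⁴).
A = 1.81 m²; T_body⁴ − T_wall⁴ = 9.117×10⁹ − 5.719×10⁹ = 3.397×10⁹ K⁴.
|P_net| = 0.94·5.67×10⁻⁸·1.810·3.397×10⁹.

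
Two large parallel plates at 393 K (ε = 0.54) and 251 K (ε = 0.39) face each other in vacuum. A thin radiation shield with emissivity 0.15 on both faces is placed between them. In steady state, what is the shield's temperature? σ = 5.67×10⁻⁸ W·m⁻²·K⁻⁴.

T_s ≈ 346 K

In steady state the net flux on the hot side equals that on the cold side.
σ(T₁⁴−T_s⁴)/D₁ = σ(T_s⁴−T₂⁴)/D₂, with D₁ = 1/ε₁+1/ε_s−1 = 7.519, D₂ = 1/ε_s+1/ε₂−1 = 8.231.
Solve for T_s⁴: T_s⁴ = (D₂·T₁⁴ + D₁·T₂⁴)/(D₁+D₂) = 1.436×10¹⁰ K⁴.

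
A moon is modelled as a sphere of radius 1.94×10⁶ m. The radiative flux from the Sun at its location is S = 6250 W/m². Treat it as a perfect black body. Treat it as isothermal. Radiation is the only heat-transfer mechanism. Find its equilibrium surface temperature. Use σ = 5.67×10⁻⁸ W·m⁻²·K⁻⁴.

T ≈ 407 K

At equilibrium, absorbed power = emitted power.
Absorbing cross-section = πr² = 1.182×10¹³ m²; emitting surface = 4πr² = 4.729×10¹³ m² (ratio 4).
S·A_cross = εσ·A_surf·T⁴  ⇒  T⁴ = S/(4σ).
T⁴ = 1.00·6250/(4·5.67×10⁻⁸) = 2.756×10¹⁰ K⁴.
T = (2.756×10¹⁰)^(1/4).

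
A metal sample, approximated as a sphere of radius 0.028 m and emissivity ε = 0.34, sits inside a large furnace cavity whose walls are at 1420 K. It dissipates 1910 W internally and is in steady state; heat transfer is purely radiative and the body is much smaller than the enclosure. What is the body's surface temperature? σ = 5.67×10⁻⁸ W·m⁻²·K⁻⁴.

For a small grey body in a large enclosure, net radiated power = εσA(T⁴ − T_w⁴).
Steady state: P = εσA(T⁴ − T_w⁴) with A = 4πr² = 0.009852 m².
T⁴ = P/(εσA) + T_w⁴ = 1910/(0.34·5.67×10⁻⁸·0.009852) + (1420)⁴
    = 1.006×10¹³ + 4.066×10¹² = 1.412×10¹³ K⁴.

T ≈ 1940 K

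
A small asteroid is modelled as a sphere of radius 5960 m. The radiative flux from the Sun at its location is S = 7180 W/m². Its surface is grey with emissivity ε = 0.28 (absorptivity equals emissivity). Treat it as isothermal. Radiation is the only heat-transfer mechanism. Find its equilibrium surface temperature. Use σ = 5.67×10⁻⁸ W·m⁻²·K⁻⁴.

At equilibrium, absorbed power = emitted power.
Absorbing cross-section = πr² = 1.116×10⁸ m²; emitting surface = 4πr² = 4.464×10⁸ m² (ratio 4).
εS·A_cross = εσ·A_surf·T⁴  ⇒  T⁴ = S/(4σ)   (ε cancels).
T⁴ = 7180/(4·5.67×10⁻⁸) = 3.166×10¹⁰ K⁴.
T = (3.166×10¹⁰)^(1/4).

T ≈ 422 K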